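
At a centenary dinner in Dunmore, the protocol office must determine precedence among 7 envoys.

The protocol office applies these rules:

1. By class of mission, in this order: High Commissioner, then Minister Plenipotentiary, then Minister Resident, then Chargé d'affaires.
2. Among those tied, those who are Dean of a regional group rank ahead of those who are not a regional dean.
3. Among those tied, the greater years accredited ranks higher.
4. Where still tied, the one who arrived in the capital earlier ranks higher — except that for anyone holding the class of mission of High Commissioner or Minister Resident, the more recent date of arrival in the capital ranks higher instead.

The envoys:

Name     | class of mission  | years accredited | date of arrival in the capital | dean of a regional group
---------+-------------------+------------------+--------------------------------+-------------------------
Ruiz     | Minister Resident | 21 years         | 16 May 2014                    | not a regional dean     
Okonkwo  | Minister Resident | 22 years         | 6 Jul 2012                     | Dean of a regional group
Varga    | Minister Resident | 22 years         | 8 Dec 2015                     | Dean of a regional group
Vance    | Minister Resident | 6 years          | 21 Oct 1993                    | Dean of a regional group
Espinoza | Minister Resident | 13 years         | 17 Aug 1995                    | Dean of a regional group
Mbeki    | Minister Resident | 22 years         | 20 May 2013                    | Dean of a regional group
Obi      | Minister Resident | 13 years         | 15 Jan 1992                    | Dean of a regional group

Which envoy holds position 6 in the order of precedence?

Vance

By class of mission: Varga, Mbeki, Okonkwo, Espinoza, Obi, Vance and Ruiz (Minister Resident).
Among Varga, Mbeki, Okonkwo, Espinoza, Obi, Vance and Ruiz, Dean of a regional group before not a regional dean: Varga, Mbeki, Okonkwo, Espinoza, Obi and Vance (Dean of a regional group) before Ruiz (not a regional dean).
Among Varga, Mbeki, Okonkwo, Espinoza, Obi and Vance, by years accredited (higher first): Varga, Mbeki and Okonkwo (22 years) before Espinoza and Obi (13 years) before Vance (6 years).
Among Varga, Mbeki and Okonkwo, by date of arrival in the capital (later first) (reversed rule for this group): Varga (8 Dec 2015) before Mbeki (20 May 2013) before Okonkwo (6 Jul 2012).
Among Espinoza and Obi, by date of arrival in the capital (later first) (reversed rule for this group): Espinoza (17 Aug 1995) before Obi (15 Jan 1992).
Order: Varga, Mbeki, Okonkwo, Espinoza, Obi, Vance, Ruiz.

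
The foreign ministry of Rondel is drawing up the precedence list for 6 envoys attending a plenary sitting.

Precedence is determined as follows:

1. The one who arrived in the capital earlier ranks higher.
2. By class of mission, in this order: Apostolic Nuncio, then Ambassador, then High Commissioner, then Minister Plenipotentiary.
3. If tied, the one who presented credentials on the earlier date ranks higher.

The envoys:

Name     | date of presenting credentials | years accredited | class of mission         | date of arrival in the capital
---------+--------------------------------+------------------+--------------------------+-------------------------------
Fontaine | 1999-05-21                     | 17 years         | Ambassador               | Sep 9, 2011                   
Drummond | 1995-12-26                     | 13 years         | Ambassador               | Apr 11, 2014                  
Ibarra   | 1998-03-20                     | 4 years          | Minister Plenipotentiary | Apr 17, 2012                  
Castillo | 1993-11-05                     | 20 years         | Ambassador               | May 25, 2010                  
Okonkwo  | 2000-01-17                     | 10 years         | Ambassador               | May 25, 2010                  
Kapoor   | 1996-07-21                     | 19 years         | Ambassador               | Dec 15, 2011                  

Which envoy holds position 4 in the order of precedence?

By date of arrival in the capital (earlier first): Castillo and Okonkwo (both May 25, 2010); then Fontaine (Sep 9, 2011); then Kapoor (Dec 15, 2011); then Ibarra (Apr 17, 2012); then Drummond (Apr 11, 2014).
Castillo and Okonkwo are each Ambassador, so the next rule applies.
Among Castillo and Okonkwo, by date of presenting credentials (earlier first): Castillo (1993-11-05) before Okonkwo (2000-01-17).
Order: Castillo, Okonkwo, Fontaine, Kapoor, Ibarra, Drummond.

Kapoor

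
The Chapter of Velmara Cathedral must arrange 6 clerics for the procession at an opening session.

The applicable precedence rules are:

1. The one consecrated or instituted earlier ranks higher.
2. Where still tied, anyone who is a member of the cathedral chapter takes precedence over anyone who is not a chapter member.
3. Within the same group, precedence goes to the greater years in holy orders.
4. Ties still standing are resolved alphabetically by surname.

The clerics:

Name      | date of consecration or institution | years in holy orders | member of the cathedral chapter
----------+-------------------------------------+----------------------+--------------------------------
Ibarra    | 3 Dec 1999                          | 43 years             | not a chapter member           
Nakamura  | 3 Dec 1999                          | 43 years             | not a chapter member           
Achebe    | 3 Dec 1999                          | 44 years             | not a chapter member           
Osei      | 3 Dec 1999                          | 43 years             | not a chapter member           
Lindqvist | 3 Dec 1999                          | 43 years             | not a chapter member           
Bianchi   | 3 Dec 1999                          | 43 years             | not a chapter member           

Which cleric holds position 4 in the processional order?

By date of consecration or institution (earlier first): Achebe, Bianchi, Ibarra, Lindqvist, Nakamura and Osei (each 3 Dec 1999).
Achebe, Bianchi, Ibarra, Lindqvist, Nakamura and Osei are each not a chapter member, so the next rule applies.
Among Achebe, Bianchi, Ibarra, Lindqvist, Nakamura and Osei, by years in holy orders (higher first): Achebe (44 years) before Bianchi, Ibarra, Lindqvist, Nakamura and Osei (43 years).
Among Bianchi, Ibarra, Lindqvist, Nakamura and Osei, alphabetically by surname: Bianchi before Ibarra before Lindqvist before Nakamura before Osei.
Order: Achebe, Bianchi, Ibarra, Lindqvist, Nakamura, Osei.

Lindqvist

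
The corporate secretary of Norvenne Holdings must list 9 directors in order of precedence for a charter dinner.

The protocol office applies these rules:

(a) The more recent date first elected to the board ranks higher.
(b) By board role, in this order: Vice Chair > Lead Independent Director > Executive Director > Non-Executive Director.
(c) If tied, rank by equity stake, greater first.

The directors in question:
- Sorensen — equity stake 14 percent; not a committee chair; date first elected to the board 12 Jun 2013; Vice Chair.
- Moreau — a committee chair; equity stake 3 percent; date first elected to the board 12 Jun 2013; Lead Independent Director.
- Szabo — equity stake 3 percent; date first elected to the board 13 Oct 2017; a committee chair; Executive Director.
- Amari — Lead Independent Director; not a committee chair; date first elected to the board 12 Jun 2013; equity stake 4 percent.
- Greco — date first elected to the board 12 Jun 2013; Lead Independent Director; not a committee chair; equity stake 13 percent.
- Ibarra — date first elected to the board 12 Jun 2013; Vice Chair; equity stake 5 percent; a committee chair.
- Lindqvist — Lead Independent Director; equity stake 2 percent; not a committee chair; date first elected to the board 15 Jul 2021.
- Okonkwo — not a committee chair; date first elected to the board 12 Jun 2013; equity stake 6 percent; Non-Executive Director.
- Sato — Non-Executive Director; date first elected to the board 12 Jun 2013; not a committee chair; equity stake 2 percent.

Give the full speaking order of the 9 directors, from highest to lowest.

By date first elected to the board (later first): Lindqvist (15 Jul 2021); then Szabo (13 Oct 2017); then Sorensen, Ibarra, Greco, Amari, Moreau, Okonkwo and Sato (each 12 Jun 2013).
Among Sorensen, Ibarra, Greco, Amari, Moreau, Okonkwo and Sato, by board role: Sorensen and Ibarra (Vice Chair) before Greco, Amari and Moreau (Lead Independent Director) before Okonkwo and Sato (Non-Executive Director).
Among Sorensen and Ibarra, by equity stake (higher first): Sorensen (14 percent) before Ibarra (5 percent).
Among Greco, Amari and Moreau, by equity stake (higher first): Greco (13 percent) before Amari (4 percent) before Moreau (3 percent).
Among Okonkwo and Sato, by equity stake (higher first): Okonkwo (6 percent) before Sato (2 percent).
Full order: Lindqvist, Szabo, Sorensen, Ibarra, Greco, Amari, Moreau, Okonkwo, Sato.

Lindqvist, Szabo, Sorensen, Ibarra, Greco, Amari, Moreau, Okonkwo, Sato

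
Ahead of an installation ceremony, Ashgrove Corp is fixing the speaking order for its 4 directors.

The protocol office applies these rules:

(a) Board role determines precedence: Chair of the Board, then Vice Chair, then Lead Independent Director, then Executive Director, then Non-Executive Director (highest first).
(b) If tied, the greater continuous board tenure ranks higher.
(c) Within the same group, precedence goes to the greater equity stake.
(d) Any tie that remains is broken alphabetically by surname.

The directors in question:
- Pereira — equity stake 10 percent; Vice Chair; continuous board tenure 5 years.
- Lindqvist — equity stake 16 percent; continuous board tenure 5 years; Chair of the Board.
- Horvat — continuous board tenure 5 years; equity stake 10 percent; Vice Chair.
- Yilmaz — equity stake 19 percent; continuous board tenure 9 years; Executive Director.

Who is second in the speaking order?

Horvat

By board role: Lindqvist (Chair of the Board); then Horvat and Pereira (Vice Chair); then Yilmaz (Executive Director).
Horvat and Pereira both have continuous board tenure 5 years, so the next rule applies.
Horvat and Pereira both have equity stake 10 percent, so the next rule applies.
Among Horvat and Pereira, alphabetically by surname: Horvat before Pereira.
Order: Lindqvist, Horvat, Pereira, Yilmaz.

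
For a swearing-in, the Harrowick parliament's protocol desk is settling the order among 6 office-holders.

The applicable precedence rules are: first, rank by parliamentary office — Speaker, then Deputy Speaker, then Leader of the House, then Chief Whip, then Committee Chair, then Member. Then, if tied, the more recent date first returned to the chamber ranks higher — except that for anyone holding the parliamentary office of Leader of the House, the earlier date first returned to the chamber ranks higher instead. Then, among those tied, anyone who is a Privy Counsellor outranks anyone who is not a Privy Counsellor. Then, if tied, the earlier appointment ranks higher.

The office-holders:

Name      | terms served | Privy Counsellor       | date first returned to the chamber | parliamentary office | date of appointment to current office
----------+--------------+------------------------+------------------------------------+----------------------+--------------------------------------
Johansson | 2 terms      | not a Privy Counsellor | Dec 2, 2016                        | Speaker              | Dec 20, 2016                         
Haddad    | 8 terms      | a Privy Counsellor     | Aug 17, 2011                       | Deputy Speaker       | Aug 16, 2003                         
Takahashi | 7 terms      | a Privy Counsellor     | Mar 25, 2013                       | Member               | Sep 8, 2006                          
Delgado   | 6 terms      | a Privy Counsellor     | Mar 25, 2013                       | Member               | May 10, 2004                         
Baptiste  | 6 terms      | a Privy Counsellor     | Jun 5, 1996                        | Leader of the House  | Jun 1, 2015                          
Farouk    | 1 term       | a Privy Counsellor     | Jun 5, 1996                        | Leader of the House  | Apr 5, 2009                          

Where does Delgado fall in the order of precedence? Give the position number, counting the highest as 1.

By parliamentary office: Johansson (Speaker); then Haddad (Deputy Speaker); then Farouk and Baptiste (Leader of the House); then Delgado and Takahashi (Member).
Farouk and Baptiste both have date first returned to the chamber Jun 5, 1996, so the next rule applies.
Farouk and Baptiste are each a Privy Counsellor, so the next rule applies.
Among Farouk and Baptiste, by date of appointment to current office (earlier first): Farouk (Apr 5, 2009) before Baptiste (Jun 1, 2015).
Delgado and Takahashi both have date first returned to the chamber Mar 25, 2013, so the next rule applies.
Delgado and Takahashi are each a Privy Counsellor, so the next rule applies.
Among Delgado and Takahashi, by date of appointment to current office (earlier first): Delgado (May 10, 2004) before Takahashi (Sep 8, 2006).
Order: Johansson, Haddad, Farouk, Baptiste, Delgado, Takahashi. So position 5.

5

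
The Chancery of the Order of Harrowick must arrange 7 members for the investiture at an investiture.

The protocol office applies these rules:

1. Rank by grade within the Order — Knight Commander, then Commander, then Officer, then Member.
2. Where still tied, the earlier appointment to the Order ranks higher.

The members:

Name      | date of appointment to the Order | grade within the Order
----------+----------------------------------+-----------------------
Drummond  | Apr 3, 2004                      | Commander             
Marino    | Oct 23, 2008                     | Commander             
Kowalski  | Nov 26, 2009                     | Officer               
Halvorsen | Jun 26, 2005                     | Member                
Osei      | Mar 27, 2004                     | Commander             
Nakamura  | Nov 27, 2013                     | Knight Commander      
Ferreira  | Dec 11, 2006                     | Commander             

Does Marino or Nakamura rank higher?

Nakamura

By grade within the Order: Nakamura (Knight Commander); then Osei, Drummond, Ferreira and Marino (Commander); then Kowalski (Officer); then Halvorsen (Member).
Among Osei, Drummond, Ferreira and Marino, by date of appointment to the Order (earlier first): Osei (Mar 27, 2004) before Drummond (Apr 3, 2004) before Ferreira (Dec 11, 2006) before Marino (Oct 23, 2008).
So Nakamura takes precedence.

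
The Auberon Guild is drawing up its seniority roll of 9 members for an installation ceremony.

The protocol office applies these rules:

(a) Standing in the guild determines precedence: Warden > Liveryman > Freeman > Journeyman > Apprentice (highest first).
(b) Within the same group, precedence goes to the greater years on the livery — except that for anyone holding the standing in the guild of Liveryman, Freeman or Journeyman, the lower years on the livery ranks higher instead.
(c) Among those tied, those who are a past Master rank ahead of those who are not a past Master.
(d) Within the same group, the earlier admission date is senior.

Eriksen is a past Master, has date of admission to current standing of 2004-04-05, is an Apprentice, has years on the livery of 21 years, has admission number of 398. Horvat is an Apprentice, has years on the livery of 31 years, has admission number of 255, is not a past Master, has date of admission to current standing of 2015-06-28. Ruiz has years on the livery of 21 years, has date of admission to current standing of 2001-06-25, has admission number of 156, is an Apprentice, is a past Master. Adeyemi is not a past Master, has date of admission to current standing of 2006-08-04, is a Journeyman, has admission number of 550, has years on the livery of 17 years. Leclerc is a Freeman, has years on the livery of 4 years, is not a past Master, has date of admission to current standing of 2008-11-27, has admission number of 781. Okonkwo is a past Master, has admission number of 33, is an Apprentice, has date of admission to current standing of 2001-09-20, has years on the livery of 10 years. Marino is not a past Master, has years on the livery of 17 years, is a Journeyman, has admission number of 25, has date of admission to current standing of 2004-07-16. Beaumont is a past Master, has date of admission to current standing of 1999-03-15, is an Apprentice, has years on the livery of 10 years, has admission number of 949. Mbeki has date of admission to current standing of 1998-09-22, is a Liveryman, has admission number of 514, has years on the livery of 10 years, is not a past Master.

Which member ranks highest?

By standing in the guild: Mbeki (Liveryman); then Leclerc (Freeman); then Marino and Adeyemi (Journeyman); then Horvat, Ruiz, Eriksen, Beaumont and Okonkwo (Apprentice).
Marino and Adeyemi both have years on the livery 17 years, so the next rule applies.
Marino and Adeyemi are each not a past Master, so the next rule applies.
Among Marino and Adeyemi, by date of admission to current standing (earlier first): Marino (2004-07-16) before Adeyemi (2006-08-04).
Among Horvat, Ruiz, Eriksen, Beaumont and Okonkwo, by years on the livery (higher first): Horvat (31 years) before Ruiz and Eriksen (21 years) before Beaumont and Okonkwo (10 years).
Ruiz and Eriksen are each a past Master, so the next rule applies.
Among Ruiz and Eriksen, by date of admission to current standing (earlier first): Ruiz (2001-06-25) before Eriksen (2004-04-05).
Beaumont and Okonkwo are each a past Master, so the next rule applies.
Among Beaumont and Okonkwo, by date of admission to current standing (earlier first): Beaumont (1999-03-15) before Okonkwo (2001-09-20).
Order: Mbeki, Leclerc, Marino, Adeyemi, Horvat, Ruiz, Eriksen, Beaumont, Okonkwo.

Mbeki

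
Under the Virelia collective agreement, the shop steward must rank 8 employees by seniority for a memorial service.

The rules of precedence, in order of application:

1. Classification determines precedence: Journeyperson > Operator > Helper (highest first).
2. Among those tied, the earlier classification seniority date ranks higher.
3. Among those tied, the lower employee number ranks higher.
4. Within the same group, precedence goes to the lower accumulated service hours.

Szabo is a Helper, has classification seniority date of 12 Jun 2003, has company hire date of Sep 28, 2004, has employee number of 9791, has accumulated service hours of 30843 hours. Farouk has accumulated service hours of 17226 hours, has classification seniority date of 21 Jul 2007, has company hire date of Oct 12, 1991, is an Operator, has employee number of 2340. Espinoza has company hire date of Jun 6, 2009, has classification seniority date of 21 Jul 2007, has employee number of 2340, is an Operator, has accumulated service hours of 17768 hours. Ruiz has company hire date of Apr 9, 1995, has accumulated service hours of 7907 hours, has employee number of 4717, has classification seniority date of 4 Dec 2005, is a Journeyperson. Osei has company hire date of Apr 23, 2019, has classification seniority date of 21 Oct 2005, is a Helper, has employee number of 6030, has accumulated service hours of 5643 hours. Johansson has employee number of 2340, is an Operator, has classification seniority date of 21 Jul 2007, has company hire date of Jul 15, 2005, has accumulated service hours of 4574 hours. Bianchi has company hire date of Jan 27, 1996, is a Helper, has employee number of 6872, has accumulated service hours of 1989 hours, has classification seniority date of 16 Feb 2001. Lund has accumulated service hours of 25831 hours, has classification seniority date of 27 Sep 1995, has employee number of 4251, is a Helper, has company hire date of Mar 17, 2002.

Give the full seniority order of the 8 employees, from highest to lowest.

By classification: Ruiz (Journeyperson); then Johansson, Farouk and Espinoza (Operator); then Lund, Bianchi, Szabo and Osei (Helper).
Johansson, Farouk and Espinoza all have classification seniority date 21 Jul 2007, so the next rule applies.
Johansson, Farouk and Espinoza all have employee number 2340, so the next rule applies.
Among Johansson, Farouk and Espinoza, by accumulated service hours (lower first): Johansson (4574 hours) before Farouk (17226 hours) before Espinoza (17768 hours).
Among Lund, Bianchi, Szabo and Osei, by classification seniority date (earlier first): Lund (27 Sep 1995) before Bianchi (16 Feb 2001) before Szabo (12 Jun 2003) before Osei (21 Oct 2005).
Full order: Ruiz, Johansson, Farouk, Espinoza, Lund, Bianchi, Szabo, Osei.

Ruiz, Johansson, Farouk, Espinoza, Lund, Bianchi, Szabo, Osei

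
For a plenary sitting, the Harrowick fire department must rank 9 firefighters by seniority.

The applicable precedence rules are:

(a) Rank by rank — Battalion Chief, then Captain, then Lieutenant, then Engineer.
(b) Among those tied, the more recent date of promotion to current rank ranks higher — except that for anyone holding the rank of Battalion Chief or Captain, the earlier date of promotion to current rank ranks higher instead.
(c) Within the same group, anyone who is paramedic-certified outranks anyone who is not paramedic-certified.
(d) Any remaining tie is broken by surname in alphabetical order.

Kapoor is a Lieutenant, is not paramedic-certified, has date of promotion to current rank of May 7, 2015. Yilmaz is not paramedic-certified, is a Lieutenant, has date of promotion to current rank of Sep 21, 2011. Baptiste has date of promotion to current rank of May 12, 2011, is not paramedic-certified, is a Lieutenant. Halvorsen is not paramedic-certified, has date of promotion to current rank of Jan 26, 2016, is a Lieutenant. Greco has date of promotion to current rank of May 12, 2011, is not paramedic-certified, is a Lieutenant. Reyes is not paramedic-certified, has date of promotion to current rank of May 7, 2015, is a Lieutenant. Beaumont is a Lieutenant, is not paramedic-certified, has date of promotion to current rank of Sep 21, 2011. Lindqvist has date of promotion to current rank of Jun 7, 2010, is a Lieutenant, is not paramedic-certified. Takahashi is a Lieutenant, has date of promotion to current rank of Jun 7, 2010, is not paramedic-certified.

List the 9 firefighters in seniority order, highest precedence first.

Halvorsen, Kapoor, Reyes, Beaumont, Yilmaz, Baptiste, Greco, Lindqvist, Takahashi

By rank: Halvorsen, Kapoor, Reyes, Beaumont, Yilmaz, Baptiste, Greco, Lindqvist and Takahashi (Lieutenant).
Among Halvorsen, Kapoor, Reyes, Beaumont, Yilmaz, Baptiste, Greco, Lindqvist and Takahashi, by date of promotion to current rank (later first): Halvorsen (Jan 26, 2016) before Kapoor and Reyes (May 7, 2015) before Beaumont and Yilmaz (Sep 21, 2011) before Baptiste and Greco (May 12, 2011) before Lindqvist and Takahashi (Jun 7, 2010).
Kapoor and Reyes are each not paramedic-certified, so the next rule applies.
Among Kapoor and Reyes, alphabetically by surname: Kapoor before Reyes.
Beaumont and Yilmaz are each not paramedic-certified, so the next rule applies.
Among Beaumont and Yilmaz, alphabetically by surname: Beaumont before Yilmaz.
Baptiste and Greco are each not paramedic-certified, so the next rule applies.
Among Baptiste and Greco, alphabetically by surname: Baptiste before Greco.
Lindqvist and Takahashi are each not paramedic-certified, so the next rule applies.
Among Lindqvist and Takahashi, alphabetically by surname: Lindqvist before Takahashi.
Full order: Halvorsen, Kapoor, Reyes, Beaumont, Yilmaz, Baptiste, Greco, Lindqvist, Takahashi.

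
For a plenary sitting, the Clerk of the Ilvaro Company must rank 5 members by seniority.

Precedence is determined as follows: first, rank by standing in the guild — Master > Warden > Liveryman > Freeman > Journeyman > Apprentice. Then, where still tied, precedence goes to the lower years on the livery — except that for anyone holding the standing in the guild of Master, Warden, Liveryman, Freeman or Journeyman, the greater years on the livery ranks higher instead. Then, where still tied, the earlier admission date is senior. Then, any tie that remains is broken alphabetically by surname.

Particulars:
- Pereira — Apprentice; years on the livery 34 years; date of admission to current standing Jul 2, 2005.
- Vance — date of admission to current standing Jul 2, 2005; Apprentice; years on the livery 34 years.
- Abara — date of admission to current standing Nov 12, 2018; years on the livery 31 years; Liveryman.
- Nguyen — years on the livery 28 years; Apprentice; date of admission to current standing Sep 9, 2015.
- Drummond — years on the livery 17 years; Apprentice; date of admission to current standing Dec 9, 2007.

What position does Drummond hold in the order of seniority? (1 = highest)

By standing in the guild: Abara (Liveryman); then Drummond, Nguyen, Pereira and Vance (Apprentice).
Among Drummond, Nguyen, Pereira and Vance, by years on the livery (lower first): Drummond (17 years) before Nguyen (28 years) before Pereira and Vance (34 years).
Pereira and Vance both have date of admission to current standing Jul 2, 2005, so the next rule applies.
Among Pereira and Vance, alphabetically by surname: Pereira before Vance.
Order: Abara, Drummond, Nguyen, Pereira, Vance. So position 2.

2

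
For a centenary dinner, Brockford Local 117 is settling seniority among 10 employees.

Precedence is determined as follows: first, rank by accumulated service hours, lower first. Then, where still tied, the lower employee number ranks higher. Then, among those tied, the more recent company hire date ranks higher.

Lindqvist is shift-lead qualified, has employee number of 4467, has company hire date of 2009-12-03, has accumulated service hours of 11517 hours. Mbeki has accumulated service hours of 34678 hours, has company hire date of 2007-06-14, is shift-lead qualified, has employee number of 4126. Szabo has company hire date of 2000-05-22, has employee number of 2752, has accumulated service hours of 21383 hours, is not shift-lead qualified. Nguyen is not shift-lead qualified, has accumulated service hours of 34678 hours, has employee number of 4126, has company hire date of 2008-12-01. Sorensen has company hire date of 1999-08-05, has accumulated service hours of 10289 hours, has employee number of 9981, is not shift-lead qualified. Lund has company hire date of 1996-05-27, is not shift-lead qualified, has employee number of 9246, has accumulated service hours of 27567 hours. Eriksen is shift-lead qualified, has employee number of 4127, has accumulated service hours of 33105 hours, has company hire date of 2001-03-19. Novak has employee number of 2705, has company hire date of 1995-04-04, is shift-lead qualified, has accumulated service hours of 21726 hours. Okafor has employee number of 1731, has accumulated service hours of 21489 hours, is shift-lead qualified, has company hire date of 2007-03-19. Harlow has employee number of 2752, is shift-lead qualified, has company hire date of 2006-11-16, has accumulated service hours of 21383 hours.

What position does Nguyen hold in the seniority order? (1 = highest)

By accumulated service hours (lower first): Sorensen (10289 hours); then Lindqvist (11517 hours); then Harlow and Szabo (both 21383 hours); then Okafor (21489 hours); then Novak (21726 hours); then Lund (27567 hours); then Eriksen (33105 hours); then Nguyen and Mbeki (both 34678 hours).
Harlow and Szabo both have employee number 2752, so the next rule applies.
Among Harlow and Szabo, by company hire date (later first): Harlow (2006-11-16) before Szabo (2000-05-22).
Nguyen and Mbeki both have employee number 4126, so the next rule applies.
Among Nguyen and Mbeki, by company hire date (later first): Nguyen (2008-12-01) before Mbeki (2007-06-14).
Order: Sorensen, Lindqvist, Harlow, Szabo, Okafor, Novak, Lund, Eriksen, Nguyen, Mbeki. So position 9.

9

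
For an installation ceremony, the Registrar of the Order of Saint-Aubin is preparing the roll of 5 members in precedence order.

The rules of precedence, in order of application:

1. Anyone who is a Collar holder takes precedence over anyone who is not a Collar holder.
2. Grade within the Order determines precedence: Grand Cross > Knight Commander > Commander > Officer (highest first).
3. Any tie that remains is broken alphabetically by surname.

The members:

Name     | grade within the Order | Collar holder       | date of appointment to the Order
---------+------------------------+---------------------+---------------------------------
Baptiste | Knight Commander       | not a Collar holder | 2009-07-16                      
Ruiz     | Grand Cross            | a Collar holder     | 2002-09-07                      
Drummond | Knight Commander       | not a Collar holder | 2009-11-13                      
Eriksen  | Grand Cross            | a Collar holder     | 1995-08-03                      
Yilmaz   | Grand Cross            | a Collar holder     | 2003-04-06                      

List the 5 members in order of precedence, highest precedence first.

By the first rule: Eriksen, Ruiz and Yilmaz (each a Collar holder); then Baptiste and Drummond (both not a Collar holder).
Eriksen, Ruiz and Yilmaz are each Grand Cross, so the next rule applies.
Among Eriksen, Ruiz and Yilmaz, alphabetically by surname: Eriksen before Ruiz before Yilmaz.
Baptiste and Drummond are each Knight Commander, so the next rule applies.
Among Baptiste and Drummond, alphabetically by surname: Baptiste before Drummond.
Full order: Eriksen, Ruiz, Yilmaz, Baptiste, Drummond.

Eriksen, Ruiz, Yilmaz, Baptiste, Drummond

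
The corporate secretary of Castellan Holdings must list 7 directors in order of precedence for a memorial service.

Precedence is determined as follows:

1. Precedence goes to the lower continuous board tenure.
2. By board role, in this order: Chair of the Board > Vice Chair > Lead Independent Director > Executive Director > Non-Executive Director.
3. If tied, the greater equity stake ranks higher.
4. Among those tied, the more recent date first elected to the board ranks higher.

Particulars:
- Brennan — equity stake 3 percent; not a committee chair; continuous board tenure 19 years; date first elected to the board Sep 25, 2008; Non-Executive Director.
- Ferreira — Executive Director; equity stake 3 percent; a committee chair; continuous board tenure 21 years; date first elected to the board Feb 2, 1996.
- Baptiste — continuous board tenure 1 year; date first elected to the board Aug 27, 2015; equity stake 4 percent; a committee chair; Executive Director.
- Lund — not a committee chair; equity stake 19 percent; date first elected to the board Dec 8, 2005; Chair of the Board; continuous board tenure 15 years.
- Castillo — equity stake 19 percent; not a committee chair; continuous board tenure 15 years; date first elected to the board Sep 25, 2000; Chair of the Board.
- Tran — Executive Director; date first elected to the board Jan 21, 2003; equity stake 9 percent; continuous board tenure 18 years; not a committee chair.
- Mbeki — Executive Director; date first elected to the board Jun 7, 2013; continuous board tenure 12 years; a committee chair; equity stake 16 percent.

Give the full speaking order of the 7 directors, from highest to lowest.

Baptiste, Mbeki, Lund, Castillo, Tran, Brennan, Ferreira

By continuous board tenure (lower first): Baptiste (1 year); then Mbeki (12 years); then Lund and Castillo (both 15 years); then Tran (18 years); then Brennan (19 years); then Ferreira (21 years).
Lund and Castillo are each Chair of the Board, so the next rule applies.
Lund and Castillo both have equity stake 19 percent, so the next rule applies.
Among Lund and Castillo, by date first elected to the board (later first): Lund (Dec 8, 2005) before Castillo (Sep 25, 2000).
Full order: Baptiste, Mbeki, Lund, Castillo, Tran, Brennan, Ferreira.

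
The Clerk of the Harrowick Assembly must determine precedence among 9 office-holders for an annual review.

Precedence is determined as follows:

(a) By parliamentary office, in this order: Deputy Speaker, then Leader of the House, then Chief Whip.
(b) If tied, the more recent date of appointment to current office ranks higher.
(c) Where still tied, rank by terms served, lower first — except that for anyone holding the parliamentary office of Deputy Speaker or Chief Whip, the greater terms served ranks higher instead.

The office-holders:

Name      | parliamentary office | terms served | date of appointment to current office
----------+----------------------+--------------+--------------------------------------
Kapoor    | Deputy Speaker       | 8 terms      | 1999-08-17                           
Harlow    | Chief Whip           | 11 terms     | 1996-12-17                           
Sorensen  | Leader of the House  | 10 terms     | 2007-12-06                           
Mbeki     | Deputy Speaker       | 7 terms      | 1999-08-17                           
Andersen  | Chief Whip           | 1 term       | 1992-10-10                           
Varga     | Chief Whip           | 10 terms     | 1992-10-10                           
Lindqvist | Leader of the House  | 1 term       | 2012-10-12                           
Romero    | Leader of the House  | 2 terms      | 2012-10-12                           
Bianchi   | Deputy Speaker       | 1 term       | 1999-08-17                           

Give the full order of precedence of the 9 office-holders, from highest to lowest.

By parliamentary office: Kapoor, Mbeki and Bianchi (Deputy Speaker); then Lindqvist, Romero and Sorensen (Leader of the House); then Harlow, Varga and Andersen (Chief Whip).
Kapoor, Mbeki and Bianchi all have date of appointment to current office 1999-08-17, so the next rule applies.
Among Kapoor, Mbeki and Bianchi, by terms served (higher first) (reversed rule for this group): Kapoor (8 terms) before Mbeki (7 terms) before Bianchi (1 term).
Among Lindqvist, Romero and Sorensen, by date of appointment to current office (later first): Lindqvist and Romero (2012-10-12) before Sorensen (2007-12-06).
Among Lindqvist and Romero, by terms served (lower first): Lindqvist (1 term) before Romero (2 terms).
Among Harlow, Varga and Andersen, by date of appointment to current office (later first): Harlow (1996-12-17) before Varga and Andersen (1992-10-10).
Among Varga and Andersen, by terms served (higher first) (reversed rule for this group): Varga (10 terms) before Andersen (1 term).
Full order: Kapoor, Mbeki, Bianchi, Lindqvist, Romero, Sorensen, Harlow, Varga, Andersen.

Kapoor, Mbeki, Bianchi, Lindqvist, Romero, Sorensen, Harlow, Varga, Andersen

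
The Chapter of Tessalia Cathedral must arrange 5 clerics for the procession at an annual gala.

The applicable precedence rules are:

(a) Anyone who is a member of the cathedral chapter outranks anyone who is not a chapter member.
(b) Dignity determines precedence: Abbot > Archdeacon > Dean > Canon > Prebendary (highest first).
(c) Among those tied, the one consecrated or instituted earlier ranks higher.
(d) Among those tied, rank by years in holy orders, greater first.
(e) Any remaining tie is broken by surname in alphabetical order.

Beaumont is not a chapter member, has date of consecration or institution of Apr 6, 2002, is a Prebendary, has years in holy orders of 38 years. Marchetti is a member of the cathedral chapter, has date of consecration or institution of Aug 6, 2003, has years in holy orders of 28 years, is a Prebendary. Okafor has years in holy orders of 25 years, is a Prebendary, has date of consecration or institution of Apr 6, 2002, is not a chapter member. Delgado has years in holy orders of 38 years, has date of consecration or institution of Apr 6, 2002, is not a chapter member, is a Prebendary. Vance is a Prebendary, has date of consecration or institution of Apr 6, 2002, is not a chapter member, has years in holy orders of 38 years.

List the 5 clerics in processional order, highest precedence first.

Marchetti, Beaumont, Delgado, Vance, Okafor

By the first rule: Marchetti (a member of the cathedral chapter); then Beaumont, Delgado, Vance and Okafor (each not a chapter member).
Beaumont, Delgado, Vance and Okafor are each Prebendary, so the next rule applies.
Beaumont, Delgado, Vance and Okafor all have date of consecration or institution Apr 6, 2002, so the next rule applies.
Among Beaumont, Delgado, Vance and Okafor, by years in holy orders (higher first): Beaumont, Delgado and Vance (38 years) before Okafor (25 years).
Among Beaumont, Delgado and Vance, alphabetically by surname: Beaumont before Delgado before Vance.
Full order: Marchetti, Beaumont, Delgado, Vance, Okafor.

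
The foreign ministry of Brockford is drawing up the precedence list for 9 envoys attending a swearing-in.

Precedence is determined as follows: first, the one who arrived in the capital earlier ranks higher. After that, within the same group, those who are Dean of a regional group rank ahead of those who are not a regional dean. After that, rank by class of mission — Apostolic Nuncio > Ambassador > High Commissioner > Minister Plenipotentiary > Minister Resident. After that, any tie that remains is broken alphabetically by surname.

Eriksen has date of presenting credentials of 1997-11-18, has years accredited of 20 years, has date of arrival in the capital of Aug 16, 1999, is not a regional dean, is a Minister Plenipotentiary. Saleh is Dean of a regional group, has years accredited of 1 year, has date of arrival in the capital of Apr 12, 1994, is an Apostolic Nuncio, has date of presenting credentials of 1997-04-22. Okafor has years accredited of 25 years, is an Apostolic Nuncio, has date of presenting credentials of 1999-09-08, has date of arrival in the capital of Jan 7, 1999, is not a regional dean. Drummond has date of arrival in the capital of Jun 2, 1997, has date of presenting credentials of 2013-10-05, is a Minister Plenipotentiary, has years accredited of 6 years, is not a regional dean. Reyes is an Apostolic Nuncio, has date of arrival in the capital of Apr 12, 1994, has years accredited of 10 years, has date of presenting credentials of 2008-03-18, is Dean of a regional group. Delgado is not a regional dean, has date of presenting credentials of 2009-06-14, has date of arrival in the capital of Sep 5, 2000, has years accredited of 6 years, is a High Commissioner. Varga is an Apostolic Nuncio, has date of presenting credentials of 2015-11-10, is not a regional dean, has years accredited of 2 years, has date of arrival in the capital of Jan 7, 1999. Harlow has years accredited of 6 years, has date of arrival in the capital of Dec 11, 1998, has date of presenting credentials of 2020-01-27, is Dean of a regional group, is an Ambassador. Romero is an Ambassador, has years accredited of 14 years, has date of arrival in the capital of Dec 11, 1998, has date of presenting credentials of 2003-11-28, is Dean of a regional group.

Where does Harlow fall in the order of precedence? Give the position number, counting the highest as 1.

By date of arrival in the capital (earlier first): Reyes and Saleh (both Apr 12, 1994); then Drummond (Jun 2, 1997); then Harlow and Romero (both Dec 11, 1998); then Okafor and Varga (both Jan 7, 1999); then Eriksen (Aug 16, 1999); then Delgado (Sep 5, 2000).
Reyes and Saleh are each Dean of a regional group, so the next rule applies.
Reyes and Saleh are each Apostolic Nuncio, so the next rule applies.
Among Reyes and Saleh, alphabetically by surname: Reyes before Saleh.
Harlow and Romero are each Dean of a regional group, so the next rule applies.
Harlow and Romero are each Ambassador, so the next rule applies.
Among Harlow and Romero, alphabetically by surname: Harlow before Romero.
Okafor and Varga are each not a regional dean, so the next rule applies.
Okafor and Varga are each Apostolic Nuncio, so the next rule applies.
Among Okafor and Varga, alphabetically by surname: Okafor before Varga.
Order: Reyes, Saleh, Drummond, Harlow, Romero, Okafor, Varga, Eriksen, Delgado. So position 4.

4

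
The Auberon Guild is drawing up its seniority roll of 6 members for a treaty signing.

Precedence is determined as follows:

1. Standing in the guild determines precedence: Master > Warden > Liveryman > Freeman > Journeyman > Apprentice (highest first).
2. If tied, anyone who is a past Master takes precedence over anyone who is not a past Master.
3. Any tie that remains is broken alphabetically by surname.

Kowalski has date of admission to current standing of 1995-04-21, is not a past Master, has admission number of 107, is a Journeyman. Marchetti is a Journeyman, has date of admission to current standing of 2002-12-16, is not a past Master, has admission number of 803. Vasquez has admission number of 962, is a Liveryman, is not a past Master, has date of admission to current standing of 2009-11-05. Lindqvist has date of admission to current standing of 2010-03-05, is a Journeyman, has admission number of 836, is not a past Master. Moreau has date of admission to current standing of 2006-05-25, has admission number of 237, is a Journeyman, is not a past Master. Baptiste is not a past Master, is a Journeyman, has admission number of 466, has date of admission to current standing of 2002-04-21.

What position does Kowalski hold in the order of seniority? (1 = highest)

3

By standing in the guild: Vasquez (Liveryman); then Baptiste, Kowalski, Lindqvist, Marchetti and Moreau (Journeyman).
Baptiste, Kowalski, Lindqvist, Marchetti and Moreau are each not a past Master, so the next rule applies.
Among Baptiste, Kowalski, Lindqvist, Marchetti and Moreau, alphabetically by surname: Baptiste before Kowalski before Lindqvist before Marchetti before Moreau.
Order: Vasquez, Baptiste, Kowalski, Lindqvist, Marchetti, Moreau. So position 3.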